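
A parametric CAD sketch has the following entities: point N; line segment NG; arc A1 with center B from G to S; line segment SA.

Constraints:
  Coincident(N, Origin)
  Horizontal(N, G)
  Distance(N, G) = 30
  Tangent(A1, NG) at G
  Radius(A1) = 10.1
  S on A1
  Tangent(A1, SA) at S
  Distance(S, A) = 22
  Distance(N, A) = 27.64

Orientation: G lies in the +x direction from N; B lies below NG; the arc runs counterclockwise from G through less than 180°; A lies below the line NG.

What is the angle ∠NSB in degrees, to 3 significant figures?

168°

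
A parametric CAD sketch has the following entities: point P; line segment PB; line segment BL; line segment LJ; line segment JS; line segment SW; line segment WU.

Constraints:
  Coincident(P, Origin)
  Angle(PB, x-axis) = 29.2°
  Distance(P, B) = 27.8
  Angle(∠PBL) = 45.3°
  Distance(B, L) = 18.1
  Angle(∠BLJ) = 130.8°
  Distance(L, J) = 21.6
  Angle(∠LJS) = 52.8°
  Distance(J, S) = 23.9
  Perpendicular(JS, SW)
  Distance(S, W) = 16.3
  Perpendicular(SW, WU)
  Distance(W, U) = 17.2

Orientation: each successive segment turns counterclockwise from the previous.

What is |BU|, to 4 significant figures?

24.51

P is at the origin; PB runs at 29.2° with length 27.8, so B = (24.27, 13.56). ∠PBL = 45.3° gives BL at 163.9° from the x-axis; with |BL| = 18.1, L = (6.877, 18.58). ∠BLJ = 130.8° gives LJ at -146.9° from the x-axis; with |LJ| = 21.6, J = (-11.22, 6.786). ∠LJS = 52.8° gives JS at -19.70° from the x-axis; with |JS| = 23.9, S = (11.28, -1.270). JS ⟂ SW, so SW runs at 70.30°; with |SW| = 16.3, W = (16.78, 14.08). SW is perpendicular to WU, so WU runs at 160.3°; with |WU| = 17.2, U = (0.5849, 19.87). Then |BU| = |U − B| = 24.51.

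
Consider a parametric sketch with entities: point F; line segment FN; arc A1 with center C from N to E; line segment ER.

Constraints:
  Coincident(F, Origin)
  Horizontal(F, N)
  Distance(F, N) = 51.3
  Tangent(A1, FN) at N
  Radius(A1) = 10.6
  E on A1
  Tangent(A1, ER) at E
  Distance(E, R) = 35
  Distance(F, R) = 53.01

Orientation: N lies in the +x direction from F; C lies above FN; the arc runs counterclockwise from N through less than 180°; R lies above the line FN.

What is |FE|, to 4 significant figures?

61.26

Checks: |CN| = 10.60 ✓; |CE| = 10.60 ✓; ∠(CE, ER) = 90.00° ✓; |ER| = 35.00 ✓; |FR| = 53.01 ✓.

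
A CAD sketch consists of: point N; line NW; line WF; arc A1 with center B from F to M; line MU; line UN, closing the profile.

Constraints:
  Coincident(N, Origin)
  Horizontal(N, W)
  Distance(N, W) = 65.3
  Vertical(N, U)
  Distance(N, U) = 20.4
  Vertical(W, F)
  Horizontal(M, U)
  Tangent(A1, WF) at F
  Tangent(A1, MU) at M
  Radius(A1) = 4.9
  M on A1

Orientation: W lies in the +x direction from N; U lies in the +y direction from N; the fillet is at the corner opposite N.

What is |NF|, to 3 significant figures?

67.1

N is at the origin; NW is horizontal with |NW| = 65.3 and W on the +x side, so W = (65.3, 0.00). NU is vertical with |NU| = 20.4 and U on the +y side, so U = (0.00, 20.4). The virtual corner opposite N is at (65.3, 20.4). Tangency of A1 to WF means the radius BF is perpendicular to WF and tangency of A1 to MU means the radius BM is perpendicular to MU, with radius 4.9, so the center B sits 4.9 in from both sides at B = (60.4, 15.5). That places the tangent points at F = (65.3, 15.5) on WF and M = (60.4, 20.4) on MU. Then |NF| = |F − N| = 67.1.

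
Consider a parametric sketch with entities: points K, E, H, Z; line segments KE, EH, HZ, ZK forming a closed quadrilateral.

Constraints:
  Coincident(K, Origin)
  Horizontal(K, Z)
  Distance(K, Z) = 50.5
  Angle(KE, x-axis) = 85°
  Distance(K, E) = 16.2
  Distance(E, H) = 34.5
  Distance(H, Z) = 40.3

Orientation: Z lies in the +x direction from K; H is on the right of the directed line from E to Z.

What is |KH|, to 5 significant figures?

21.095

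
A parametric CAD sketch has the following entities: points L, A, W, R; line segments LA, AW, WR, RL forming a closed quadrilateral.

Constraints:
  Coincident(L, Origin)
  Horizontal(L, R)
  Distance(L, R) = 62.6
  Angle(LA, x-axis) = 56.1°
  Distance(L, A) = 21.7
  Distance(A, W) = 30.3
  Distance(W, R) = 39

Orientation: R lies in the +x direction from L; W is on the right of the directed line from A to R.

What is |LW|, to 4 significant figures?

26.54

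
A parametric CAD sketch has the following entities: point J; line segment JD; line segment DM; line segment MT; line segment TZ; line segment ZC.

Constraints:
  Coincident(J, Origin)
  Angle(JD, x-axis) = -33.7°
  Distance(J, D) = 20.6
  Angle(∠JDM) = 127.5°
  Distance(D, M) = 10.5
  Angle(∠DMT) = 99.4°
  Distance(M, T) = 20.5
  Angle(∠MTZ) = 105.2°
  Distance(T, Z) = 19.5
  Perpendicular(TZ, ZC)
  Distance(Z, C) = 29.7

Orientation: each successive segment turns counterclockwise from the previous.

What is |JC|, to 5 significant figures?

15.456

∠MTZ = 105.2° gives TZ at 174.20° from the x-axis; with |TZ| = 19.5, Z = (4.3297, 14.149). The perpendicularity gives ZC at right angles to TZ, so ZC runs at -95.800°; with |ZC| = 29.7, C = (1.3283, -15.399). Then |JC| = |C − J| = 15.456.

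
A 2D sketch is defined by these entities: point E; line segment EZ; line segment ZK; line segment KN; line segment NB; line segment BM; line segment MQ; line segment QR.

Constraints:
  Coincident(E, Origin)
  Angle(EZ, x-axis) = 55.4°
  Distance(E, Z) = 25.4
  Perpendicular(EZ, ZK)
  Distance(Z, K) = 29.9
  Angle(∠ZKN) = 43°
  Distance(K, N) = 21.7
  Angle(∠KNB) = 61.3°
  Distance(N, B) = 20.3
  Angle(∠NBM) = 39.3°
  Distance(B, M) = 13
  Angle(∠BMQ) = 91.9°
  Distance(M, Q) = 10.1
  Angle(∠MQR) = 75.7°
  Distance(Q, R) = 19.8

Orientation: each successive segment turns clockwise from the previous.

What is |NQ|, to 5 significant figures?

3.6430

E is at the origin; EZ runs at 55.4° with length 25.4, so Z = (14.423, 20.908). The perpendicularity gives ZK at right angles to EZ, so ZK runs at -34.600°; with |ZK| = 29.9, K = (39.035, 3.9291). ∠ZKN = 43.0° gives KN at -171.60° from the x-axis; with |KN| = 21.7, N = (17.568, 0.75913). ∠KNB = 61.3° gives NB at 69.700° from the x-axis; with |NB| = 20.3, B = (24.611, 19.798). ∠NBM = 39.3° gives BM at -71.000° from the x-axis; with |BM| = 13.0, M = (28.843, 7.5065). ∠BMQ = 91.9° gives MQ at -159.10° from the x-axis; with |MQ| = 10.1, Q = (19.408, 3.9035). Then |NQ| = |Q − N| = 3.6430.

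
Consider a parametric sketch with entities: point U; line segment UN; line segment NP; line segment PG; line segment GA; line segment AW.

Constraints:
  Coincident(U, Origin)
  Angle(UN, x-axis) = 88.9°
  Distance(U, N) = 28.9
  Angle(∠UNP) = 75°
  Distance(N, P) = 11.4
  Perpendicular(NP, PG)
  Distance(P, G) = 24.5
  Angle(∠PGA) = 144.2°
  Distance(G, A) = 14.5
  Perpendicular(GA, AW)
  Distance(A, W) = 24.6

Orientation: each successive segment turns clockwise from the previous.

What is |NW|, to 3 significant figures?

27.7

U is at the origin; UN runs at 88.9° with length 28.9, so N = (0.555, 28.9). ∠UNP = 75.0° gives NP at -16.1° from the x-axis; with |NP| = 11.4, P = (11.5, 25.7). NP is perpendicular to PG, so PG runs at -106°; with |PG| = 24.5, G = (4.71, 2.19). ∠PGA = 144.2° gives GA at -142° from the x-axis; with |GA| = 14.5, A = (-6.70, -6.75). GA is perpendicular to AW, so AW runs at 128°; with |AW| = 24.6, W = (-21.9, 12.6). Then |NW| = |W − N| = 27.7.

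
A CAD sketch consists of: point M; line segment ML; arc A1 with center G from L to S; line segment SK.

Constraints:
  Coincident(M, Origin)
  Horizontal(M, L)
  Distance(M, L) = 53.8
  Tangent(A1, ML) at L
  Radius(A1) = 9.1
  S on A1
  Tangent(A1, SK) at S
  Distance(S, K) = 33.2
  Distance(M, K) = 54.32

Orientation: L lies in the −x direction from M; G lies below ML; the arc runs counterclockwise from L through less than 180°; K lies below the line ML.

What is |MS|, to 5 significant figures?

62.305

M is at the origin; ML is horizontal with |ML| = 53.8 and L on the −x side, so L = (-53.800, 0.0000). The tangent condition forces GL to be normal to ML, so G = L + (0, -9.1) = (-53.800, -9.1000). Since GS ⟂ SK (tangency), |GK| = √(9.1² + 33.2²) = 34.425 regardless of where S sits on A1. So K lies on both circle(M, 54.32) and circle(G, 34.425); the below-ML intersection is K = (-37.418, -39.377). S is the foot of the tangent from K: S = (-60.374, -15.392).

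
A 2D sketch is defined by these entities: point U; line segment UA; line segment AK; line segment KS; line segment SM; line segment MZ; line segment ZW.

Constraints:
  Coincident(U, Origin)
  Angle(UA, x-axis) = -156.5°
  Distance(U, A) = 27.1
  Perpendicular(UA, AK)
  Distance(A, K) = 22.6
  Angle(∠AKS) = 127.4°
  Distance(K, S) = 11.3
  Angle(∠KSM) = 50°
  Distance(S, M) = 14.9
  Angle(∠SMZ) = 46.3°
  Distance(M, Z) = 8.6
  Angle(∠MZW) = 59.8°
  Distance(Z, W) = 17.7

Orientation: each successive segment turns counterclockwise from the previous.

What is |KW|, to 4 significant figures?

19.71

U is at the origin; UA runs at -156.5° with length 27.1, so A = (-24.85, -10.81). UA is perpendicular to AK, so AK runs at -66.50°; with |AK| = 22.6, K = (-15.84, -31.53). ∠AKS = 127.4° gives KS at -13.90° from the x-axis; with |KS| = 11.3, S = (-4.872, -34.25). ∠KSM = 50.0° gives SM at 116.1° from the x-axis; with |SM| = 14.9, M = (-11.43, -20.87). ∠SMZ = 46.3° gives MZ at -110.2° from the x-axis; with |MZ| = 8.6, Z = (-14.40, -28.94). ∠MZW = 59.8° gives ZW at 10.00° from the x-axis; with |ZW| = 17.7, W = (3.035, -25.86). Then |KW| = |W − K| = 19.71.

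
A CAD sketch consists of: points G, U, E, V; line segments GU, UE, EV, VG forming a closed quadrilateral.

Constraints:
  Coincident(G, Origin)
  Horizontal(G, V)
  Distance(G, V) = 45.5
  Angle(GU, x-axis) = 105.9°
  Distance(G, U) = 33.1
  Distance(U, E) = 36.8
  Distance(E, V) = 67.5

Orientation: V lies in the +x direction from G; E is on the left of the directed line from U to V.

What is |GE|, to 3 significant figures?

61.8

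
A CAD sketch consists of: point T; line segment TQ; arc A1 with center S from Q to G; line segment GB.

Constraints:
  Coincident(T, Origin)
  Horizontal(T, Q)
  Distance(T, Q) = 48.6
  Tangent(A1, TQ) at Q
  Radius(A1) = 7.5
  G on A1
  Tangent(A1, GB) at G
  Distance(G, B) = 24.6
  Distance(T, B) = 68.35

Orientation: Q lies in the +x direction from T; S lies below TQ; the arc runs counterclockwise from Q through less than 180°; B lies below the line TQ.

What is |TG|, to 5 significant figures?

45.405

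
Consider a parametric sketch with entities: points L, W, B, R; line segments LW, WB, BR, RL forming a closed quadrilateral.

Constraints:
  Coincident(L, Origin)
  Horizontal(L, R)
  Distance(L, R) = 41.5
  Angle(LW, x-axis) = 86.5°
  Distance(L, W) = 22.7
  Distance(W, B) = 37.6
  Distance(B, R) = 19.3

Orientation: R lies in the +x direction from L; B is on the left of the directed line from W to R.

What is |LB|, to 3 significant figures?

43.3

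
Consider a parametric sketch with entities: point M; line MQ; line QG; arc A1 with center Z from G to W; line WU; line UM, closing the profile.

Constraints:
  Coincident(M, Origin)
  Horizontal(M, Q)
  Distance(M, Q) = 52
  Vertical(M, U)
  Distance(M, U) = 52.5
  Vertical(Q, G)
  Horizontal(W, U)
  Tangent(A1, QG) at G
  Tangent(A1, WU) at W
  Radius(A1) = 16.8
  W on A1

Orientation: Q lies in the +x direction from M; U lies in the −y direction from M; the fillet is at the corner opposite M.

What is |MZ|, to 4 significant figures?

50.14

M is at the origin; M and Q share the same y with |MQ| = 52.0 and Q on the +x side, so Q = (52.00, 0.000). M and U share the same x with |MU| = 52.5 and U on the −y side, so U = (0.000, -52.50). The virtual corner opposite M is at (52.00, -52.50). Tangency of A1 to QG means the radius ZG is perpendicular to QG and since A1 is tangent to WU there, ZW ⟂ WU, with radius 16.8, so the center Z sits 16.8 in from both sides at Z = (35.20, -35.70). Then |MZ| = |Z − M| = 50.14.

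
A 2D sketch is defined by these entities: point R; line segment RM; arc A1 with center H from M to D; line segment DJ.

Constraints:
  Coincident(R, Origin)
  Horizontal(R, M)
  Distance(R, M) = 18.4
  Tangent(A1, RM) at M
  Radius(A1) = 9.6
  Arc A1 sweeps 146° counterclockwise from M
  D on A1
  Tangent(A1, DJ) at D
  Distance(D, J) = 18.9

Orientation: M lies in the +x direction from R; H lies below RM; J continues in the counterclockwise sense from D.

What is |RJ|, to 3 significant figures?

40.2

R is at the origin; RM is horizontal with |RM| = 18.4 and M on the +x side, so M = (18.4, 0.00). Since A1 is tangent to RM there, HM ⟂ RM, so H = M + (0, -9.6) = (18.4, -9.60). On A1, M sits at bearing 90° from H; a 146° counterclockwise sweep puts D at bearing 236°, so D = H + 9.6·(cos 236°, sin 236°) = (13.0, -17.6). Tangency of A1 to DJ means the radius HD is perpendicular to DJ, so DJ runs along (−sin 236°, cos 236°); with |DJ| = 18.9, J = (28.7, -28.1). Then |RJ| = |J − R| = 40.2.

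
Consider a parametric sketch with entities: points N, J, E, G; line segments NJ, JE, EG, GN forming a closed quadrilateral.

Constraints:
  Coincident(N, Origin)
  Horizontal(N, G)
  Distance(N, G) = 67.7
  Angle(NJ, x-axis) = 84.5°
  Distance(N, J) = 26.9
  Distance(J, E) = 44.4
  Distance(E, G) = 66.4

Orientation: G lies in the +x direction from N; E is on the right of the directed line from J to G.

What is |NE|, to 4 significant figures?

17.99

N is at the origin; NG is horizontal with |NG| = 67.7 and G in +x, so G = (67.7, 0). NJ runs at 84.5° with |NJ| = 26.9, so J = (2.578, 26.78). E is determined by |JE| = 44.4 and |EG| = 66.4 together: it lies at the intersection of circle(J, 44.4) and circle(G, 66.4). With |JG| = 70.41, the foot of the radical line on JG is 17.90 from J and the perpendicular offset is √(44.4² − 17.90²) = 40.63. Taking the right-of-JG solution: E = (3.678, -17.61).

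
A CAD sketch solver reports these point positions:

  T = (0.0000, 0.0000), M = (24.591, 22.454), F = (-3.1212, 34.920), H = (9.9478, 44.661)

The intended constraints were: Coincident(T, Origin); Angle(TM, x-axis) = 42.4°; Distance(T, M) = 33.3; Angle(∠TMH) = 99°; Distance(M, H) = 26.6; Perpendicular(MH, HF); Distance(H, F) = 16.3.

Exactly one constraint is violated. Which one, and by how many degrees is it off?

Perpendicular(MH, HF) — off by 3.30°.

T = (0.00, 0.00) ✓; TM at 42.40° ✓; |TM| = 33.30 ✓; ∠TMH = 99.00° ✓; |MH| = 26.60 ✓; ∠(MH, HF) = 93.30° ✗; |HF| = 16.30 ✓.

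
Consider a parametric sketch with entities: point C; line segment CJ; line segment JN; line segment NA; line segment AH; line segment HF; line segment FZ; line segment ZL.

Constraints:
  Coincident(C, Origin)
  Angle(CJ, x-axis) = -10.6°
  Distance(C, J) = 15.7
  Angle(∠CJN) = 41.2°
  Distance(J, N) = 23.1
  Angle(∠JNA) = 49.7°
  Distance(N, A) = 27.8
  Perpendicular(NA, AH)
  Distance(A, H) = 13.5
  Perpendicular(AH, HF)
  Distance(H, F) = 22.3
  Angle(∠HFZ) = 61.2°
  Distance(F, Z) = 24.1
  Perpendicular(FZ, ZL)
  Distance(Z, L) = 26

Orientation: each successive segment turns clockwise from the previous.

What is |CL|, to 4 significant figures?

24.89

C is at the origin; CJ runs at -10.6° with length 15.7, so J = (15.43, -2.888). ∠CJN = 41.2° gives JN at -149.4° from the x-axis; with |JN| = 23.1, N = (-4.451, -14.65). ∠JNA = 49.7° gives NA at 80.30° from the x-axis; with |NA| = 27.8, A = (0.2329, 12.76). NA ⟂ AH, so AH runs at -9.700°; with |AH| = 13.5, H = (13.54, 10.48). AH ⟂ HF, so HF runs at -99.70°; with |HF| = 22.3, F = (9.783, -11.50). ∠HFZ = 61.2° gives FZ at 141.5° from the x-axis; with |FZ| = 24.1, Z = (-9.078, 3.502). FZ ⟂ ZL, so ZL runs at 51.50°; with |ZL| = 26.0, L = (7.107, 23.85). Then |CL| = |L − C| = 24.89.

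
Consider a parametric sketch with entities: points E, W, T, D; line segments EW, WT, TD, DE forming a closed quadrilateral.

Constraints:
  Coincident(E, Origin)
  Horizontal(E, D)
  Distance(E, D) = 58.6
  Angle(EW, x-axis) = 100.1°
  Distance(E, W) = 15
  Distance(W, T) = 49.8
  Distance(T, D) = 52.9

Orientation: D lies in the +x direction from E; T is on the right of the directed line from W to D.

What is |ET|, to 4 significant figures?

35.26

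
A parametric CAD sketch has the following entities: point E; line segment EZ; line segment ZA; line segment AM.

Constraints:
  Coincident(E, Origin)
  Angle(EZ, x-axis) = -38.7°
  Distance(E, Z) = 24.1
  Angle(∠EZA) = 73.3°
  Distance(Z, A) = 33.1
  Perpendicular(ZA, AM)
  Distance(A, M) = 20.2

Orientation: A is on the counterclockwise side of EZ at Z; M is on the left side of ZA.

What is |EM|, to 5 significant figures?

26.333

∠EZA = 73.3°, so ZA runs at -38.7° + (180° − 73.3°) = 68.000° from the x-axis; with |ZA| = 33.1, A = Z + 33.1·(cos 68.000°, sin 68.000°) = (31.208, 15.621). ZA is perpendicular to AM; with |AM| = 20.2 on the left of ZA, M = A + 20.2·(-0.92718, 0.37461) = (12.479, 23.188). Then |EM| = |M − E| = 26.333.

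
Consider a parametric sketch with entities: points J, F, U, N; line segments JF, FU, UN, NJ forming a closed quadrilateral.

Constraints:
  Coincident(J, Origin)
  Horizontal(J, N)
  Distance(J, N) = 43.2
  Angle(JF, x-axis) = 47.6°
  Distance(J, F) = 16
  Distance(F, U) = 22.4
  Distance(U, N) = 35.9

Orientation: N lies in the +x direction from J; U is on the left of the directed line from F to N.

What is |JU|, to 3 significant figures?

38.3

J is at the origin; J and N share the same y with |JN| = 43.2 and N in +x, so N = (43.2, 0). JF runs at 47.6° with |JF| = 16.0, so F = (10.8, 11.8). U is determined by |FU| = 22.4 and |UN| = 35.9 together: it lies at the intersection of circle(F, 22.4) and circle(N, 35.9). With |FN| = 34.5, the foot of the radical line on FN is 5.84 from F and the perpendicular offset is √(22.4² − 5.84²) = 21.6. Taking the left-of-FN solution: U = (23.7, 30.1).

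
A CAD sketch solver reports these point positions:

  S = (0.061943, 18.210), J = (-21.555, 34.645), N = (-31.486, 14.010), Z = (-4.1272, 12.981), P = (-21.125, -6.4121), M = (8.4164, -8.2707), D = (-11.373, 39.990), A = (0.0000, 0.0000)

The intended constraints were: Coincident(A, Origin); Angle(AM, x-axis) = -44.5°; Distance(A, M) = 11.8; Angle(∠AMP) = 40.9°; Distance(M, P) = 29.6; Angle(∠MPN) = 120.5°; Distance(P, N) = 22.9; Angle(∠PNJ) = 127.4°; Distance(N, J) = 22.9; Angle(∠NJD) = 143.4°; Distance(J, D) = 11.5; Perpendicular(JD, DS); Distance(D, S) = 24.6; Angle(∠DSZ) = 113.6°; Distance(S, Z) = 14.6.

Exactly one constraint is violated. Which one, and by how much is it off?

Distance(S, Z) = 14.6 — off by 7.90.

A = (0.00, 0.00) ✓; AM at -44.50° ✓; |AM| = 11.80 ✓; ∠AMP = 40.90° ✓; |MP| = 29.60 ✓; ∠MPN = 120.5° ✓; |PN| = 22.90 ✓; ∠PNJ = 127.4° ✓; |NJ| = 22.90 ✓; ∠NJD = 143.4° ✓; |JD| = 11.50 ✓; ∠(JD, DS) = 90.00° ✓; |DS| = 24.60 ✓; ∠DSZ = 113.6° ✓; |SZ| = 6.700 ✗.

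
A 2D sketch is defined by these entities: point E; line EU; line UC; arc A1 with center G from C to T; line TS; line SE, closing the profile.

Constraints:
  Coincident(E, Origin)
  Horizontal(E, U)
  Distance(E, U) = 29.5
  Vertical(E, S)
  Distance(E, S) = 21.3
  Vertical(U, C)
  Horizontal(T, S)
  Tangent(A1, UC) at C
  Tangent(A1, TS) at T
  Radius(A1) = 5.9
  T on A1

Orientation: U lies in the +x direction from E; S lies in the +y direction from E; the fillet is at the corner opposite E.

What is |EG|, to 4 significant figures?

28.18

E is at the origin; E and U share the same y with |EU| = 29.5 and U on the +x side, so U = (29.50, 0.000). E and S share the same x with |ES| = 21.3 and S on the +y side, so S = (0.000, 21.30). The virtual corner opposite E is at (29.50, 21.30). A1 meets UC tangentially, so GC is at right angles to UC and since A1 is tangent to TS there, GT ⟂ TS, with radius 5.9, so the center G sits 5.9 in from both sides at G = (23.60, 15.40). Then |EG| = |G − E| = 28.18.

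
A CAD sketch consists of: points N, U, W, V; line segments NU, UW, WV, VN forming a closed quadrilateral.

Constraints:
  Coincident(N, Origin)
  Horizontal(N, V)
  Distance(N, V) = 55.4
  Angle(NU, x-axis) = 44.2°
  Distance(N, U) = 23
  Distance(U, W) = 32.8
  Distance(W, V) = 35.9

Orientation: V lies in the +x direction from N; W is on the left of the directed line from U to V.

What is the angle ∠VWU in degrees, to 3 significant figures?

75.4°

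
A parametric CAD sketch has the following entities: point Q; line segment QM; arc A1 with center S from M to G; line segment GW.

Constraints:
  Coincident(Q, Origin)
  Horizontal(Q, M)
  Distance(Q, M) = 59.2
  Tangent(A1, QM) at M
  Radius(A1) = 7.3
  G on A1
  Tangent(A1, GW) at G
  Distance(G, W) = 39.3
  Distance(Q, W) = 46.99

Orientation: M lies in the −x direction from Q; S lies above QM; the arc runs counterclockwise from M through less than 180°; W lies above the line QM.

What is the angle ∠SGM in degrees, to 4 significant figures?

62.34°

Checks: |SG| = 7.300 ✓; ∠(SG, GW) = 90.00° ✓; |GW| = 39.30 ✓; |QW| = 46.99 ✓.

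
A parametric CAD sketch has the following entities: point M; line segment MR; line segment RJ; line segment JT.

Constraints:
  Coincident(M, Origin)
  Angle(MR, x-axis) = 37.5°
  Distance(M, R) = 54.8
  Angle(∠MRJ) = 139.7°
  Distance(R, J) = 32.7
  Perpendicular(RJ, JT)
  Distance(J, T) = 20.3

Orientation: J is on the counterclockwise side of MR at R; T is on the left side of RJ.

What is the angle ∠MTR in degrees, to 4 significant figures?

43.32°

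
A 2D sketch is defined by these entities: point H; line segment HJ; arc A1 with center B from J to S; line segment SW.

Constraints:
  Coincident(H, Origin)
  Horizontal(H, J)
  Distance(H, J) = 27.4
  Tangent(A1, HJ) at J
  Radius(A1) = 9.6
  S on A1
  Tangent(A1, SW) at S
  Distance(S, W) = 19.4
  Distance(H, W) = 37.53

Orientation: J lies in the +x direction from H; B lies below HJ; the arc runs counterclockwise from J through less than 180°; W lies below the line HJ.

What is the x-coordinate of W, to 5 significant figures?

21.842

Checks: |BS| = 9.600 ✓; ∠(BS, SW) = 90.00° ✓; |SW| = 19.40 ✓; |HW| = 37.53 ✓.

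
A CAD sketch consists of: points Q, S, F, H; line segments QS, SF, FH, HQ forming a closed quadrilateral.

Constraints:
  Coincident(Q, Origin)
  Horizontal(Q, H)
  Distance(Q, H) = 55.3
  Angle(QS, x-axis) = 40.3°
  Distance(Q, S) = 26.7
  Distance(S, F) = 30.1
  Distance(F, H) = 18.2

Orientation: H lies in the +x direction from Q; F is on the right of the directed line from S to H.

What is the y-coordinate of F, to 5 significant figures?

-6.8112

Q is at the origin; Q and H share the same y with |QH| = 55.3 and H in +x, so H = (55.3, 0). QS runs at 40.3° with |QS| = 26.7, so S = (20.363, 17.269). F is determined by |SF| = 30.1 and |FH| = 18.2 together: it lies at the intersection of circle(S, 30.1) and circle(H, 18.2). With |SH| = 38.972, the foot of the radical line on SH is 26.860 from S and the perpendicular offset is √(30.1² − 26.860²) = 13.585. Taking the right-of-SH solution: F = (38.423, -6.8112).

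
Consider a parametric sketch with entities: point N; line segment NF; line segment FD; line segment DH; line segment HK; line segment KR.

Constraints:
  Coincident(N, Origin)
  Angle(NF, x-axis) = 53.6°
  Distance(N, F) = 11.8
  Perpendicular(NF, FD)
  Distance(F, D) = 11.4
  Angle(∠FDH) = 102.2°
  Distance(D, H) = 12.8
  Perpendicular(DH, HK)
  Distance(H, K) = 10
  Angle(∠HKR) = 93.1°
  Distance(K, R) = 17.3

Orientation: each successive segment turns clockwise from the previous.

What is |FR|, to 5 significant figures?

2.0759

N is at the origin; NF runs at 53.6° with length 11.8, so F = (7.0023, 9.4977). NF is perpendicular to FD, so FD runs at -36.400°; with |FD| = 11.4, D = (16.178, 2.7328). ∠FDH = 102.2° gives DH at -114.20° from the x-axis; with |DH| = 12.8, H = (10.931, -8.9424). The perpendicularity gives HK at right angles to DH, so HK runs at 155.80°; with |HK| = 10.0, K = (1.8099, -4.8431). ∠HKR = 93.1° gives KR at 68.900° from the x-axis; with |KR| = 17.3, R = (8.0379, 11.297). Then |FR| = |R − F| = 2.0759.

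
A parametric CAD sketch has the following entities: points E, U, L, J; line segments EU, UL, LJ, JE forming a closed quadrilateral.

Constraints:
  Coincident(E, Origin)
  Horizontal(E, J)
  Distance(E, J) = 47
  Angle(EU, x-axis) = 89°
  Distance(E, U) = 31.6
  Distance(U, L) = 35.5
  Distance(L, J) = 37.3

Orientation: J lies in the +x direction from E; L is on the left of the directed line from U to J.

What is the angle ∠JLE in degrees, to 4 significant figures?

62.62°

E is at the origin; EJ is horizontal with |EJ| = 47.0 and J in +x, so J = (47.0, 0). EU runs at 89.0° with |EU| = 31.6, so U = (0.5515, 31.60). L is determined by |UL| = 35.5 and |LJ| = 37.3 together: it lies at the intersection of circle(U, 35.5) and circle(J, 37.3). With |UJ| = 56.18, the foot of the radical line on UJ is 26.92 from U and the perpendicular offset is √(35.5² − 26.92²) = 23.14. Taking the left-of-UJ solution: L = (35.83, 35.59).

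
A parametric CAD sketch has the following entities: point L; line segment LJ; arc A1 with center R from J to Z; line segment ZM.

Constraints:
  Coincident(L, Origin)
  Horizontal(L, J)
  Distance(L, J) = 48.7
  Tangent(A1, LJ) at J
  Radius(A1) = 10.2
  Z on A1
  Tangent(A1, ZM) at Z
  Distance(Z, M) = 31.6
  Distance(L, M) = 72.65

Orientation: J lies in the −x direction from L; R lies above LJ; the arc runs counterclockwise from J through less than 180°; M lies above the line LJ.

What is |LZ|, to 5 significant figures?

43.724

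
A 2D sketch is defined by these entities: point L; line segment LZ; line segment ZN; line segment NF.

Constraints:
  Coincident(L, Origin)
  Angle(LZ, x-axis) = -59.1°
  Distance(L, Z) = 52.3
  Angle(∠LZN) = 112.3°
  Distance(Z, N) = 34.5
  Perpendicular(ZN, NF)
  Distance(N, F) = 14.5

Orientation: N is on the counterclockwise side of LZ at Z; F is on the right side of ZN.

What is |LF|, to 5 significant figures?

83.117

L is at the origin; LZ runs at -59.1° with length 52.3, so Z = 52.3·(cos -59.1°, sin -59.1°) = (26.858, -44.877). ∠LZN = 112.3°, so ZN runs at -59.1° + (180° − 112.3°) = 8.6000° from the x-axis; with |ZN| = 34.5, N = Z + 34.5·(cos 8.6000°, sin 8.6000°) = (60.970, -39.718). ZN ⟂ NF; with |NF| = 14.5 on the right of ZN, F = N + 14.5·(0.14954, -0.98876) = (63.139, -54.055). Then |LF| = |F − L| = 83.117.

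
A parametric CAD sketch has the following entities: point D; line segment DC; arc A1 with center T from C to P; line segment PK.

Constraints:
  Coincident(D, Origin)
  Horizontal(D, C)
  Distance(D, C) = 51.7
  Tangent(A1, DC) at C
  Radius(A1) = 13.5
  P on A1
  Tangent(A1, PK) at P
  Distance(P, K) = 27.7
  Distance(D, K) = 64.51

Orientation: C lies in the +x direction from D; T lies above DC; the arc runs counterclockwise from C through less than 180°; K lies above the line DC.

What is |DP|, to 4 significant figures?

66.30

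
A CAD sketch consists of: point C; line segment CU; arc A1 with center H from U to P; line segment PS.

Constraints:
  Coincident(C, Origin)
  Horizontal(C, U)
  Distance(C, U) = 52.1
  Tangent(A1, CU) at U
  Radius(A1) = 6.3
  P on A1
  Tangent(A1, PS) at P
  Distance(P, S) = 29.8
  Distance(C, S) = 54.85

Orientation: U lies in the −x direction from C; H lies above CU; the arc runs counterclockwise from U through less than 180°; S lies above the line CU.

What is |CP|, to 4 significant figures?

46.18

C is at the origin; C and U share the same y with |CU| = 52.1 and U on the −x side, so U = (-52.10, 0.000). The tangent condition forces HU to be normal to CU, so H = U + (0, 6.3) = (-52.10, 6.300). Since HP ⟂ PS (tangency), |HS| = √(6.3² + 29.8²) = 30.46 regardless of where P sits on A1. So S lies on both circle(C, 54.85) and circle(H, 30.46); the above-CU intersection is S = (-42.16, 35.09). P is the foot of the tangent from S: P = (-45.85, 5.520).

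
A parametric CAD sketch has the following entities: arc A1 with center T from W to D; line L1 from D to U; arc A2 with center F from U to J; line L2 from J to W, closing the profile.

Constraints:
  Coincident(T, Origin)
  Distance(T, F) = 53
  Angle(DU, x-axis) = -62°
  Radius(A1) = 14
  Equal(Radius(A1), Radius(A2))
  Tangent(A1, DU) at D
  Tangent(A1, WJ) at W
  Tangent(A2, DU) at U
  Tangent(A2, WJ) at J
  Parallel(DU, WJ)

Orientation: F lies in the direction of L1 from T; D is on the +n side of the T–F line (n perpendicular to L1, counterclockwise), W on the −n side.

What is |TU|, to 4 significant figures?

54.82

The slot axis is L1's direction at -62.0°, so u = (cos -62.0°, sin -62.0°) = (0.4695, -0.8829) and n = (−sin -62.0°, cos -62.0°) = (0.8829, 0.4695). T is at the origin and F lies 53.0 along u from T, so F = 53.0·u = (24.88, -46.80). Tangency of A1 to both parallel lines with radius 14.0 puts D and W at T ± 14.0·n: D = (12.36, 6.573), W = (-12.36, -6.573). Equal radii place U and J the same way about F: U = F + 14.0·n = (37.24, -40.22), J = F − 14.0·n = (12.52, -53.37). Then |TU| = |U − T| = 54.82.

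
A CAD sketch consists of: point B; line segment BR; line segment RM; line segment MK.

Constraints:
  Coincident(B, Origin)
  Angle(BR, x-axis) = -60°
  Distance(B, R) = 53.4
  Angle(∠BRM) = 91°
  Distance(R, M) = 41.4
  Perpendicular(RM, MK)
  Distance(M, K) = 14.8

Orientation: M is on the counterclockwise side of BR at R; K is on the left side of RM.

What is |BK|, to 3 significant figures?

57.3

B is at the origin; BR runs at -60.0° with length 53.4, so R = 53.4·(cos -60.0°, sin -60.0°) = (26.7, -46.2). ∠BRM = 91.0°, so RM runs at -60.0° + (180° − 91.0°) = 29.0° from the x-axis; with |RM| = 41.4, M = R + 41.4·(cos 29.0°, sin 29.0°) = (62.9, -26.2). RM is perpendicular to MK; with |MK| = 14.8 on the left of RM, K = M + 14.8·(-0.485, 0.875) = (55.7, -13.2). Then |BK| = |K − B| = 57.3.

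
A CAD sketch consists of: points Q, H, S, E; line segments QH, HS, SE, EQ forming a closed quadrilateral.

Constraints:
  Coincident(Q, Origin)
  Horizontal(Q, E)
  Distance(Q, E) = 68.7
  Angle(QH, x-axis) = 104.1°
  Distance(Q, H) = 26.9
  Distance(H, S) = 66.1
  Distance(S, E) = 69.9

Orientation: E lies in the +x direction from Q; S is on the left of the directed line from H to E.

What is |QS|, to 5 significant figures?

80.576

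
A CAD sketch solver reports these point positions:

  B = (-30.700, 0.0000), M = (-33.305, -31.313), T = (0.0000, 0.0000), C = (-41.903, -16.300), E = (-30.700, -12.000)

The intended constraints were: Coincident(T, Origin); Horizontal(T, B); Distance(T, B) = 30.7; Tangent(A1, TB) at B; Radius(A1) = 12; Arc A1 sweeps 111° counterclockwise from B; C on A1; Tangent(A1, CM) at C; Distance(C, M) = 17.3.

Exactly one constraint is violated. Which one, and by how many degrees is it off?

Tangent(A1, CM) at C — off by 8.80°.

T = (0.00, 0.00) ✓; T.y = 0.00, B.y = 0.00 ✓; |TB| = 30.70 ✓; ∠(EB, BT) = 90.00° ✓; |EB| = 12.00 ✓; bearing(E→C) − bearing(E→B) = 111.0° ✓; |EC| = 12.00 ✓; ∠(EC, CM) = 81.20° ✗; |CM| = 17.30 ✓.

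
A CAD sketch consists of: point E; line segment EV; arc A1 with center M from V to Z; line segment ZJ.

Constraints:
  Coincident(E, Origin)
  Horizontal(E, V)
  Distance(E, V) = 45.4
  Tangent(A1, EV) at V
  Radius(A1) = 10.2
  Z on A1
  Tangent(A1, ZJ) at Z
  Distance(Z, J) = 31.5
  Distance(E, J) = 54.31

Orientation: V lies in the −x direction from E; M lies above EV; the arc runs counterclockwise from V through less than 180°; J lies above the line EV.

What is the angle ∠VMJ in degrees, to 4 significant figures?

161.5°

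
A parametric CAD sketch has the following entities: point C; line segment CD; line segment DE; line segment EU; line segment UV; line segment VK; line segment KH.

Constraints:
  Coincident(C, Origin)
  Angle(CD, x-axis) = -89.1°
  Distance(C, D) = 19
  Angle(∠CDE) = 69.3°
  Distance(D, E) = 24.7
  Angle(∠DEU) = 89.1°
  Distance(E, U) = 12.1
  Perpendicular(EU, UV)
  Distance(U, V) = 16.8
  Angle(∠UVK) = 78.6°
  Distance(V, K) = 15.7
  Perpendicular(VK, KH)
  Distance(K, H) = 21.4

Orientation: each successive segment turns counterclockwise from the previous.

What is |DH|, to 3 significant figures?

32.0

C is at the origin; CD runs at -89.1° with length 19.0, so D = (0.298, -19.0). ∠CDE = 69.3° gives DE at 21.6° from the x-axis; with |DE| = 24.7, E = (23.3, -9.90). ∠DEU = 89.1° gives EU at 112° from the x-axis; with |EU| = 12.1, U = (18.6, 1.27). EU ⟂ UV, so UV runs at -158°; with |UV| = 16.8, V = (3.11, -5.16). ∠UVK = 78.6° gives VK at -56.1° from the x-axis; with |VK| = 15.7, K = (11.9, -18.2). The perpendicularity gives KH at right angles to VK, so KH runs at 33.9°; with |KH| = 21.4, H = (29.6, -6.25). Then |DH| = |H − D| = 32.0.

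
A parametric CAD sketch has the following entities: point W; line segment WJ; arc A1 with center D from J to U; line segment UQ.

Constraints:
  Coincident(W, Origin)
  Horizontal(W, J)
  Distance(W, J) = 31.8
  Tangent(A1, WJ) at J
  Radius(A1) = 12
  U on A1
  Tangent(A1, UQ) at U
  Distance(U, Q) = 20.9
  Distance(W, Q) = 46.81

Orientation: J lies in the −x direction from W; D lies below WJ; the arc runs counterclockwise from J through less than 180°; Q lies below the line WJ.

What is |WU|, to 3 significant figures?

45.7

Checks: |DU| = 12.00 ✓; ∠(DU, UQ) = 90.00° ✓; |UQ| = 20.90 ✓; |WQ| = 46.81 ✓.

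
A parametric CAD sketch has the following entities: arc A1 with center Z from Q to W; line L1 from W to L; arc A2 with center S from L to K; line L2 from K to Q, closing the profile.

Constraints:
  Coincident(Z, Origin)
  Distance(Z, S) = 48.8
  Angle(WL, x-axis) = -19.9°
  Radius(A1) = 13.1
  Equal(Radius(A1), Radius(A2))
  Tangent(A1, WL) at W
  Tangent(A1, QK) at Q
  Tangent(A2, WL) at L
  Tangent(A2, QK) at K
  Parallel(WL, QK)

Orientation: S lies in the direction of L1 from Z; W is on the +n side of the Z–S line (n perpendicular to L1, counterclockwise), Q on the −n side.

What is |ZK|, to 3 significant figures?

50.5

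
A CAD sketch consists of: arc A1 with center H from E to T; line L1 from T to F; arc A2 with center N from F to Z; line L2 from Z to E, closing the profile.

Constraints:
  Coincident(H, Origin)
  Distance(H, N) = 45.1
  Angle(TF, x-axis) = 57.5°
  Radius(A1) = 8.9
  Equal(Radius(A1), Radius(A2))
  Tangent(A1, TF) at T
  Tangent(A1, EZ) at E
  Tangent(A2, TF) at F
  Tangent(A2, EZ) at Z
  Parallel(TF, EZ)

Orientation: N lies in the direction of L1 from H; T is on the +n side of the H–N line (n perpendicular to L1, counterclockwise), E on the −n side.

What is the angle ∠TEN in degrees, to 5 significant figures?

78.837°

The slot axis is L1's direction at 57.5°, so u = (cos 57.5°, sin 57.5°) = (0.53730, 0.84339) and n = (−sin 57.5°, cos 57.5°) = (-0.84339, 0.53730). H is at the origin and N lies 45.1 along u from H, so N = 45.1·u = (24.232, 38.037). Tangency of A1 to both parallel lines with radius 8.9 puts T and E at H ± 8.9·n: T = (-7.5062, 4.7820), E = (7.5062, -4.7820). Then cos ∠TEN = ET·EN / (|ET||EN|), giving 78.837°.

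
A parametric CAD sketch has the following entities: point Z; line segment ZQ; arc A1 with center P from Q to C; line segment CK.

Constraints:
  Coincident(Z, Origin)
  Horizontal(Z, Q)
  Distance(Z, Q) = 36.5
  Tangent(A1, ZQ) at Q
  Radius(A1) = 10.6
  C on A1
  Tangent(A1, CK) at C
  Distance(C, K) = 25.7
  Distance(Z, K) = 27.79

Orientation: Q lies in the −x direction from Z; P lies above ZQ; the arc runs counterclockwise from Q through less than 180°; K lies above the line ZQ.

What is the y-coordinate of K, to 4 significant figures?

24.78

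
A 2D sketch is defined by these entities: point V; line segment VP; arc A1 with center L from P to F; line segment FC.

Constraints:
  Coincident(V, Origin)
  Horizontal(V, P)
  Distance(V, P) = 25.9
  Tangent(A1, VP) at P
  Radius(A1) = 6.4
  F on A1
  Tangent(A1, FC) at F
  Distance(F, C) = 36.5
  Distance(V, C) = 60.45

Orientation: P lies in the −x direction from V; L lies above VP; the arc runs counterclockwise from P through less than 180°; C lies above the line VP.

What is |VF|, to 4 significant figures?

24.39

V is at the origin; VP is horizontal with |VP| = 25.9 and P on the −x side, so P = (-25.90, 0.000). A1 meets VP tangentially, so LP is at right angles to VP, so L = P + (0, 6.4) = (-25.90, 6.400). Since LF ⟂ FC (tangency), |LC| = √(6.4² + 36.5²) = 37.06 regardless of where F sits on A1. So C lies on both circle(V, 60.45) and circle(L, 37.06); the above-VP intersection is C = (-49.04, 35.34). F is the foot of the tangent from C: F = (-21.67, 11.20).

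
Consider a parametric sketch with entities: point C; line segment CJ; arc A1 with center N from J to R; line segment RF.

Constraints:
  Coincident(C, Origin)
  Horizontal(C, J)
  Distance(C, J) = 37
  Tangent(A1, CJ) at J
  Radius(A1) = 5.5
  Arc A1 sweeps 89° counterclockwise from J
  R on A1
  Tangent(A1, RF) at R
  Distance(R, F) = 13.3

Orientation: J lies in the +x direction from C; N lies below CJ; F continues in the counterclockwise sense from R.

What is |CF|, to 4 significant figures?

36.43

C is at the origin; CJ is horizontal with |CJ| = 37.0 and J on the +x side, so J = (37.00, 0.000). Since A1 is tangent to CJ there, NJ ⟂ CJ, so N = J + (0, -5.5) = (37.00, -5.500). On A1, J sits at bearing 90° from N; an 89° counterclockwise sweep puts R at bearing 179°, so R = N + 5.5·(cos 179°, sin 179°) = (31.50, -5.404). The tangent condition forces NR to be normal to RF, so RF runs along (−sin 179°, cos 179°); with |RF| = 13.3, F = (31.27, -18.70). Then |CF| = |F − C| = 36.43.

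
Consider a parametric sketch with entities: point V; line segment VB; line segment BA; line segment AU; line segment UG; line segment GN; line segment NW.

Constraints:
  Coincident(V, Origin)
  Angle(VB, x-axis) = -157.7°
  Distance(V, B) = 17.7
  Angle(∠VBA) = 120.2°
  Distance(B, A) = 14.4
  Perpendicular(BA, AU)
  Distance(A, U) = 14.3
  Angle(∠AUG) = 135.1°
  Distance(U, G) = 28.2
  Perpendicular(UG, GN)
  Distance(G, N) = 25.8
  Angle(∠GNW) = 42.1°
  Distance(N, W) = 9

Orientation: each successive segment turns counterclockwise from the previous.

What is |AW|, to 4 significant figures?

33.53

V is at the origin; VB runs at -157.7° with length 17.7, so B = (-16.38, -6.716). ∠VBA = 120.2° gives BA at -97.90° from the x-axis; with |BA| = 14.4, A = (-18.36, -20.98). BA is perpendicular to AU, so AU runs at -7.900°; with |AU| = 14.3, U = (-4.191, -22.95). ∠AUG = 135.1° gives UG at 37.00° from the x-axis; with |UG| = 28.2, G = (18.33, -5.974). UG ⟂ GN, so GN runs at 127.0°; with |GN| = 25.8, N = (2.804, 14.63). ∠GNW = 42.1° gives NW at -95.10° from the x-axis; with |NW| = 9.0, W = (2.004, 5.666). Then |AW| = |W − A| = 33.53.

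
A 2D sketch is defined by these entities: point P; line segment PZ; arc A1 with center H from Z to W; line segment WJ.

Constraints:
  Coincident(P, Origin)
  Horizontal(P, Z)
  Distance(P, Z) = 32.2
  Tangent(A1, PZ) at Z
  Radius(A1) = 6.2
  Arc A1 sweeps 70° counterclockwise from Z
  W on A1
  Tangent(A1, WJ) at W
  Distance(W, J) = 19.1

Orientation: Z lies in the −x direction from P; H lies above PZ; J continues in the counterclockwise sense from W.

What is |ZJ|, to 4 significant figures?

25.26

P is at the origin; PZ is horizontal with |PZ| = 32.2 and Z on the −x side, so Z = (-32.20, 0.000). Tangency of A1 to PZ means the radius HZ is perpendicular to PZ, so H = Z + (0, 6.2) = (-32.20, 6.200). On A1, Z sits at bearing -90° from H; a 70° counterclockwise sweep puts W at bearing -20°, so W = H + 6.2·(cos -20°, sin -20°) = (-26.37, 4.079). Tangency of A1 to WJ means the radius HW is perpendicular to WJ, so WJ runs along (−sin -20°, cos -20°); with |WJ| = 19.1, J = (-19.84, 22.03). Then |ZJ| = |J − Z| = 25.26.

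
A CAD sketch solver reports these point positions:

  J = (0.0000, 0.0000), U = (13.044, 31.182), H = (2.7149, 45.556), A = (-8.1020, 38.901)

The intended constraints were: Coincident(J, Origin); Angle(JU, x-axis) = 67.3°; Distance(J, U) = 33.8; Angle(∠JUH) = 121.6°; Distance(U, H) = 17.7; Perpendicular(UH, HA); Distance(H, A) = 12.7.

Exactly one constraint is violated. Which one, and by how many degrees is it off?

Perpendicular(UH, HA) — off by 4.10°.

J = (0.00, 0.00) ✓; JU at 67.30° ✓; |JU| = 33.80 ✓; ∠JUH = 121.6° ✓; |UH| = 17.70 ✓; ∠(UH, HA) = 85.90° ✗; |HA| = 12.70 ✓.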